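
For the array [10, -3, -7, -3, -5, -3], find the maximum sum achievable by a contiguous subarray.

Using Kadane's algorithm on [10, -3, -7, -3, -5, -3]:

Scanning through the array:
Position 1 (value -3): max_ending_here = 7, max_so_far = 10
Position 2 (value -7): max_ending_here = 0, max_so_far = 10
Position 3 (value -3): max_ending_here = -3, max_so_far = 10
Position 4 (value -5): max_ending_here = -5, max_so_far = 10
Position 5 (value -3): max_ending_here = -3, max_so_far = 10

Maximum subarray: [10]
Maximum sum: 10

The maximum subarray is [10] with sum 10. This subarray runs from index 0 to index 0.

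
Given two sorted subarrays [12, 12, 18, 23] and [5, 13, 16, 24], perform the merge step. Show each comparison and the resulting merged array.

Merging process:

Compare 12 vs 5: take 5 from right. Merged: [5]
Compare 12 vs 13: take 12 from left. Merged: [5, 12]
Compare 12 vs 13: take 12 from left. Merged: [5, 12, 12]
Compare 18 vs 13: take 13 from right. Merged: [5, 12, 12, 13]
Compare 18 vs 16: take 16 from right. Merged: [5, 12, 12, 13, 16]
Compare 18 vs 24: take 18 from left. Merged: [5, 12, 12, 13, 16, 18]
Compare 23 vs 24: take 23 from left. Merged: [5, 12, 12, 13, 16, 18, 23]
Append remaining from right: [24]. Merged: [5, 12, 12, 13, 16, 18, 23, 24]

Final merged array: [5, 12, 12, 13, 16, 18, 23, 24]
Total comparisons: 7

The merged array is [5, 12, 12, 13, 16, 18, 23, 24], requiring 7 comparisons. The merge step runs in O(n) time where n is the total number of elements.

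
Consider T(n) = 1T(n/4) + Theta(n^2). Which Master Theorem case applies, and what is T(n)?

Master Theorem for T(n) = 1T(n/4) + O(n^2):

a = 1, b = 4, c = 2
log_b(a) = log_4(1) = 0.0000

Case 3: c = 2 > log_4(1) = 0.0000
T(n) = O(n^2) = O(n^2)

For T(n) = 1T(n/4) + O(n^2): log_4(1) = 0.0000. This is Case 3 of the Master Theorem (c > log_b(a), work dominated by root), giving O(n^2).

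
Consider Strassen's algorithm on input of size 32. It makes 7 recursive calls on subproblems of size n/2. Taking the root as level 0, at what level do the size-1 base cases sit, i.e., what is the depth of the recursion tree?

For divide and conquer with division factor 2:

Problem sizes at each level:
Level 0: 32
Level 1: 16
Level 2: 8
Level 3: 4
Level 4: 2
Level 5: 1

The root is level 0 and the size-1 base case is level 5 (the tree spans levels 0 through 5, i.e. 6 levels counting the root), so the depth is the number of divisions: log_2(32) = 5

The recursion tree depth is log_2(32) = 5. At each level, the problem size is divided by 2, so it takes 5 divisions to reduce to a base case of size 1. The algorithm makes 7 recursive calls at each level.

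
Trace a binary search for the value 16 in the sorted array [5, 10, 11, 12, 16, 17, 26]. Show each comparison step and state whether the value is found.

Binary search for 16 in [5, 10, 11, 12, 16, 17, 26]:

lo=0, hi=6, mid=3, arr[mid]=12 -> 12 < 16, search right half
lo=4, hi=6, mid=5, arr[mid]=17 -> 17 > 16, search left half
lo=4, hi=4, mid=4, arr[mid]=16 -> Found target at index 4!

Binary search finds 16 at index 4 after 3 comparisons. The search repeatedly halves the search space by comparing with the middle element.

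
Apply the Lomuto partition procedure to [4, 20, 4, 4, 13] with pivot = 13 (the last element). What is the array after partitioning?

Lomuto partition with pivot = 13:

Initial array: [4, 20, 4, 4, 13]

arr[0]=4 <= 13: swap with position 0, array becomes [4, 20, 4, 4, 13]
arr[1]=20 > 13: no swap
arr[2]=4 <= 13: swap with position 1, array becomes [4, 4, 20, 4, 13]
arr[3]=4 <= 13: swap with position 2, array becomes [4, 4, 4, 20, 13]

Place pivot at position 3: [4, 4, 4, 13, 20]
Pivot position: 3

After partitioning with pivot 13, the array becomes [4, 4, 4, 13, 20]. The pivot is placed at index 3. All elements to the left of the pivot are <= 13, and all elements to the right are > 13.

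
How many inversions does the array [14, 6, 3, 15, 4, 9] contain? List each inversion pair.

Finding inversions in [14, 6, 3, 15, 4, 9]:

(0, 1): arr[0]=14 > arr[1]=6
(0, 2): arr[0]=14 > arr[2]=3
(0, 4): arr[0]=14 > arr[4]=4
(0, 5): arr[0]=14 > arr[5]=9
(1, 2): arr[1]=6 > arr[2]=3
(1, 4): arr[1]=6 > arr[4]=4
(3, 4): arr[3]=15 > arr[4]=4
(3, 5): arr[3]=15 > arr[5]=9

Total inversions: 8

The array has 8 inversion(s): (0,1), (0,2), (0,4), (0,5), (1,2), (1,4), (3,4), (3,5). Each pair (i,j) satisfies i < j and arr[i] > arr[j].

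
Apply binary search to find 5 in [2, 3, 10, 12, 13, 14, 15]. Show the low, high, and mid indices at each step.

Binary search for 5 in [2, 3, 10, 12, 13, 14, 15]:

lo=0, hi=6, mid=3, arr[mid]=12 -> 12 > 5, search left half
lo=0, hi=2, mid=1, arr[mid]=3 -> 3 < 5, search right half
lo=2, hi=2, mid=2, arr[mid]=10 -> 10 > 5, search left half
lo=2 > hi=1, target 5 not found

Binary search determines that 5 is not in the array after 3 comparisons. The search space was exhausted without finding the target.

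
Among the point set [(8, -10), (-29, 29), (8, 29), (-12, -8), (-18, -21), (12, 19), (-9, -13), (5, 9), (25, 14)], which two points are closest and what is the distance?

Computing all pairwise distances among 9 points:

d((8, -10), (-29, 29)) = 53.7587
d((8, -10), (8, 29)) = 39.0
d((8, -10), (-12, -8)) = 20.0998
d((8, -10), (-18, -21)) = 28.2312
d((8, -10), (12, 19)) = 29.2746
d((8, -10), (-9, -13)) = 17.2627
d((8, -10), (5, 9)) = 19.2354
d((8, -10), (25, 14)) = 29.4109
d((-29, 29), (8, 29)) = 37.0
d((-29, 29), (-12, -8)) = 40.7185
d((-29, 29), (-18, -21)) = 51.1957
d((-29, 29), (12, 19)) = 42.2019
d((-29, 29), (-9, -13)) = 46.5188
d((-29, 29), (5, 9)) = 39.4462
d((-29, 29), (25, 14)) = 56.0446
d((8, 29), (-12, -8)) = 42.0595
d((8, 29), (-18, -21)) = 56.356
d((8, 29), (12, 19)) = 10.7703
d((8, 29), (-9, -13)) = 45.31
d((8, 29), (5, 9)) = 20.2237
d((8, 29), (25, 14)) = 22.6716
d((-12, -8), (-18, -21)) = 14.3178
d((-12, -8), (12, 19)) = 36.1248
d((-12, -8), (-9, -13)) = 5.831 <-- minimum
d((-12, -8), (5, 9)) = 24.0416
d((-12, -8), (25, 14)) = 43.0465
d((-18, -21), (12, 19)) = 50.0
d((-18, -21), (-9, -13)) = 12.0416
d((-18, -21), (5, 9)) = 37.8021
d((-18, -21), (25, 14)) = 55.4437
d((12, 19), (-9, -13)) = 38.2753
d((12, 19), (5, 9)) = 12.2066
d((12, 19), (25, 14)) = 13.9284
d((-9, -13), (5, 9)) = 26.0768
d((-9, -13), (25, 14)) = 43.4166
d((5, 9), (25, 14)) = 20.6155

Closest pair: (-12, -8) and (-9, -13) with distance 5.831

The closest pair is (-12, -8) and (-9, -13) with Euclidean distance 5.831. For 9 points, brute-force pairwise comparison is shown above. For large n, the divide-and-conquer algorithm (sort by x, recurse on halves, check the dividing strip) achieves O(n log n).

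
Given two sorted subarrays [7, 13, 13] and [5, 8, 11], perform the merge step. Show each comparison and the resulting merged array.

Merging process:

Compare 7 vs 5: take 5 from right. Merged: [5]
Compare 7 vs 8: take 7 from left. Merged: [5, 7]
Compare 13 vs 8: take 8 from right. Merged: [5, 7, 8]
Compare 13 vs 11: take 11 from right. Merged: [5, 7, 8, 11]
Append remaining from left: [13, 13]. Merged: [5, 7, 8, 11, 13, 13]

Final merged array: [5, 7, 8, 11, 13, 13]
Total comparisons: 4

The merged array is [5, 7, 8, 11, 13, 13], requiring 4 comparisons. The merge step runs in O(n) time where n is the total number of elements.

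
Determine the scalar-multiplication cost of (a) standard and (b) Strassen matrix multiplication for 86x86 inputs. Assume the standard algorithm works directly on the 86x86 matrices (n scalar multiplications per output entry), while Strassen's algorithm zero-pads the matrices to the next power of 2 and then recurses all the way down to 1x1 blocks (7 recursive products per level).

Matrix multiplication for 86x86 matrices:

Strassen's algorithm requires power-of-2 dimensions. Pad 86x86 to 128x128 (next power of 2).

Standard algorithm: 86^3 = 636056 multiplications
Strassen's algorithm: 7^(log2(128)) = 7^7 = 823543 multiplications
Difference: 636056 - 823543 = -187487 (Strassen uses MORE here due to padding overhead — for small or just-over-power-of-2 n, padding can outweigh the per-level savings)

Standard: 636056 multiplications (86^3). Strassen: 823543 multiplications (7^7, after padding to 128x128). Strassen reduces 8 recursive multiplications to 7 at each level.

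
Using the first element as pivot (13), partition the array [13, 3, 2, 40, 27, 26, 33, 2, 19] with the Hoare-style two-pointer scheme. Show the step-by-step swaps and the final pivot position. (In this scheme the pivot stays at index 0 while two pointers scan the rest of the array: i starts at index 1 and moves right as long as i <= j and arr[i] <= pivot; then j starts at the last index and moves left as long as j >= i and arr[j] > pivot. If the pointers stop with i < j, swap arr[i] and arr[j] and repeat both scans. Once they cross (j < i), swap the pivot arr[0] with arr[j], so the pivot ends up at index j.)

Hoare-style two-pointer partition with pivot = 13:

Initial array: [13, 3, 2, 40, 27, 26, 33, 2, 19]

Pointers start at i = 1, j = 8.
i stops at index 3 (arr[3]=40 > 13), j stops at index 7 (arr[7]=2 <= 13): swap arr[3] and arr[7], array becomes [13, 3, 2, 2, 27, 26, 33, 40, 19]
i ends at 4, j ends at 3: the pointers have crossed (j < i), so scanning stops.

Swap pivot arr[0] with arr[3] to place pivot at position 3: [2, 3, 2, 13, 27, 26, 33, 40, 19]
Pivot position: 3

After partitioning with pivot 13, the array becomes [2, 3, 2, 13, 27, 26, 33, 40, 19]. The pivot is placed at index 3. All elements to the left of the pivot are <= 13, and all elements to the right are > 13.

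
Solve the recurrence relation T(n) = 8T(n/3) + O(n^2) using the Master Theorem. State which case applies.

Master Theorem for T(n) = 8T(n/3) + O(n^2):

a = 8, b = 3, c = 2
log_b(a) = log_3(8) = 1.8928

Case 3: c = 2 > log_3(8) = 1.8928
T(n) = O(n^2) = O(n^2)

For T(n) = 8T(n/3) + O(n^2): log_3(8) = 1.8928. This is Case 3 of the Master Theorem (c > log_b(a), work dominated by root), giving O(n^2).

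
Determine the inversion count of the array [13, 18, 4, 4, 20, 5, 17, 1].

Finding inversions in [13, 18, 4, 4, 20, 5, 17, 1]:

(0, 2): arr[0]=13 > arr[2]=4
(0, 3): arr[0]=13 > arr[3]=4
(0, 5): arr[0]=13 > arr[5]=5
(0, 7): arr[0]=13 > arr[7]=1
(1, 2): arr[1]=18 > arr[2]=4
(1, 3): arr[1]=18 > arr[3]=4
(1, 5): arr[1]=18 > arr[5]=5
(1, 6): arr[1]=18 > arr[6]=17
(1, 7): arr[1]=18 > arr[7]=1
(2, 7): arr[2]=4 > arr[7]=1
(3, 7): arr[3]=4 > arr[7]=1
(4, 5): arr[4]=20 > arr[5]=5
(4, 6): arr[4]=20 > arr[6]=17
(4, 7): arr[4]=20 > arr[7]=1
(5, 7): arr[5]=5 > arr[7]=1
(6, 7): arr[6]=17 > arr[7]=1

Total inversions: 16

The array has 16 inversion(s): (0,2), (0,3), (0,5), (0,7), (1,2), (1,3), (1,5), (1,6), (1,7), (2,7), (3,7), (4,5), (4,6), (4,7), (5,7), (6,7). Each pair (i,j) satisfies i < j and arr[i] > arr[j].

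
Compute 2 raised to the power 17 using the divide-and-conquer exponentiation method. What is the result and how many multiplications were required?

Computing 2^17 by squaring (build up from 2^1; each line after the first costs one multiplication):

2^1 = 2
2^2 = (2^1)^2 = 2^2 = 4
2^4 = (2^2)^2 = 4^2 = 16
2^8 = (2^4)^2 = 16^2 = 256
2^16 = (2^8)^2 = 256^2 = 65536
2^17 = 2 * 2^16 = 2 * 65536 = 131072

Result: 131072
Multiplications needed: 5 (5 lines after 2^1)

2^17 = 131072. Using exponentiation by squaring, this requires 5 multiplications. The key idea: if the exponent is even, square the half-power; if odd, multiply by the base once.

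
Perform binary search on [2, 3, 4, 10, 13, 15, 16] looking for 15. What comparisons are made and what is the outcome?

Binary search for 15 in [2, 3, 4, 10, 13, 15, 16]:

lo=0, hi=6, mid=3, arr[mid]=10 -> 10 < 15, search right half
lo=4, hi=6, mid=5, arr[mid]=15 -> Found target at index 5!

Binary search finds 15 at index 5 after 2 comparisons. The search repeatedly halves the search space by comparing with the middle element.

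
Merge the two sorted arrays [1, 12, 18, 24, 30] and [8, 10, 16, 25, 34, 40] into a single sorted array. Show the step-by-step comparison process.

Merging process:

Compare 1 vs 8: take 1 from left. Merged: [1]
Compare 12 vs 8: take 8 from right. Merged: [1, 8]
Compare 12 vs 10: take 10 from right. Merged: [1, 8, 10]
Compare 12 vs 16: take 12 from left. Merged: [1, 8, 10, 12]
Compare 18 vs 16: take 16 from right. Merged: [1, 8, 10, 12, 16]
Compare 18 vs 25: take 18 from left. Merged: [1, 8, 10, 12, 16, 18]
Compare 24 vs 25: take 24 from left. Merged: [1, 8, 10, 12, 16, 18, 24]
Compare 30 vs 25: take 25 from right. Merged: [1, 8, 10, 12, 16, 18, 24, 25]
Compare 30 vs 34: take 30 from left. Merged: [1, 8, 10, 12, 16, 18, 24, 25, 30]
Append remaining from right: [34, 40]. Merged: [1, 8, 10, 12, 16, 18, 24, 25, 30, 34, 40]

Final merged array: [1, 8, 10, 12, 16, 18, 24, 25, 30, 34, 40]
Total comparisons: 9

The merged array is [1, 8, 10, 12, 16, 18, 24, 25, 30, 34, 40], requiring 9 comparisons. The merge step runs in O(n) time where n is the total number of elements.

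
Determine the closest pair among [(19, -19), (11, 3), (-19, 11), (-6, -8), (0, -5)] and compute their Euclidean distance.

Computing all pairwise distances among 5 points:

d((19, -19), (11, 3)) = 23.4094
d((19, -19), (-19, 11)) = 48.4149
d((19, -19), (-6, -8)) = 27.313
d((19, -19), (0, -5)) = 23.6008
d((11, 3), (-19, 11)) = 31.0483
d((11, 3), (-6, -8)) = 20.2485
d((11, 3), (0, -5)) = 13.6015
d((-19, 11), (-6, -8)) = 23.0217
d((-19, 11), (0, -5)) = 24.8395
d((-6, -8), (0, -5)) = 6.7082 <-- minimum

Closest pair: (-6, -8) and (0, -5) with distance 6.7082

The closest pair is (-6, -8) and (0, -5) with Euclidean distance 6.7082. For 5 points, brute-force pairwise comparison is shown above. For large n, the divide-and-conquer algorithm (sort by x, recurse on halves, check the dividing strip) achieves O(n log n).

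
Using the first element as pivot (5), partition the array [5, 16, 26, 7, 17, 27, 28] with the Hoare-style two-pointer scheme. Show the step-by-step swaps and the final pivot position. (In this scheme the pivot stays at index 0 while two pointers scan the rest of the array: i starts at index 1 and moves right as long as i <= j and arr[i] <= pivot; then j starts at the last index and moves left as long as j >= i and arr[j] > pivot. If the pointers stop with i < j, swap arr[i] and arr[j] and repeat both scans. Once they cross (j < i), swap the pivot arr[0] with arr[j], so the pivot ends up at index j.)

Hoare-style two-pointer partition with pivot = 5:

Initial array: [5, 16, 26, 7, 17, 27, 28]

Pointers start at i = 1, j = 6.
i ends at 1, j ends at 0: the pointers have crossed (j < i), so scanning stops.

j = 0, so swapping arr[0] with arr[j] leaves the pivot at position 0: [5, 16, 26, 7, 17, 27, 28]
Pivot position: 0

After partitioning with pivot 5, the array becomes [5, 16, 26, 7, 17, 27, 28]. The pivot is placed at index 0. All elements to the left of the pivot are <= 5, and all elements to the right are > 5.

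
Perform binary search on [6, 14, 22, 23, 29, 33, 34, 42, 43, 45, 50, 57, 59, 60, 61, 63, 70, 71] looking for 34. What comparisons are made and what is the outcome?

Binary search for 34 in [6, 14, 22, 23, 29, 33, 34, 42, 43, 45, 50, 57, 59, 60, 61, 63, 70, 71]:

lo=0, hi=17, mid=8, arr[mid]=43 -> 43 > 34, search left half
lo=0, hi=7, mid=3, arr[mid]=23 -> 23 < 34, search right half
lo=4, hi=7, mid=5, arr[mid]=33 -> 33 < 34, search right half
lo=6, hi=7, mid=6, arr[mid]=34 -> Found target at index 6!

Binary search finds 34 at index 6 after 4 comparisons. The search repeatedly halves the search space by comparing with the middle element.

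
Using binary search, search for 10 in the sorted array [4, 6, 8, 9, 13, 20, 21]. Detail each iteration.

Binary search for 10 in [4, 6, 8, 9, 13, 20, 21]:

lo=0, hi=6, mid=3, arr[mid]=9 -> 9 < 10, search right half
lo=4, hi=6, mid=5, arr[mid]=20 -> 20 > 10, search left half
lo=4, hi=4, mid=4, arr[mid]=13 -> 13 > 10, search left half
lo=4 > hi=3, target 10 not found

Binary search determines that 10 is not in the array after 3 comparisons. The search space was exhausted without finding the target.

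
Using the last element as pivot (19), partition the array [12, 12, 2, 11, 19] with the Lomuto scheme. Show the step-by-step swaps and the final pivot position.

Lomuto partition with pivot = 19:

Initial array: [12, 12, 2, 11, 19]

arr[0]=12 <= 19: swap with position 0, array becomes [12, 12, 2, 11, 19]
arr[1]=12 <= 19: swap with position 1, array becomes [12, 12, 2, 11, 19]
arr[2]=2 <= 19: swap with position 2, array becomes [12, 12, 2, 11, 19]
arr[3]=11 <= 19: swap with position 3, array becomes [12, 12, 2, 11, 19]

Place pivot at position 4: [12, 12, 2, 11, 19]
Pivot position: 4

After partitioning with pivot 19, the array becomes [12, 12, 2, 11, 19]. The pivot is placed at index 4. All elements to the left of the pivot are <= 19, and all elements to the right are > 19.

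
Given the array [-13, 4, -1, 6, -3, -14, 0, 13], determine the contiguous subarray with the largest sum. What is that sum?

Using Kadane's algorithm on [-13, 4, -1, 6, -3, -14, 0, 13]:

Scanning through the array:
Position 1 (value 4): max_ending_here = 4, max_so_far = 4
Position 2 (value -1): max_ending_here = 3, max_so_far = 4
Position 3 (value 6): max_ending_here = 9, max_so_far = 9
Position 4 (value -3): max_ending_here = 6, max_so_far = 9
Position 5 (value -14): max_ending_here = -8, max_so_far = 9
Position 6 (value 0): max_ending_here = 0, max_so_far = 9
Position 7 (value 13): max_ending_here = 13, max_so_far = 13

Maximum subarray: [0, 13]
Maximum sum: 13

The maximum subarray is [0, 13] with sum 13. This subarray runs from index 6 to index 7.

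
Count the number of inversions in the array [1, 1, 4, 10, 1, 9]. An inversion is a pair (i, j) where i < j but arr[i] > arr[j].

Finding inversions in [1, 1, 4, 10, 1, 9]:

(2, 4): arr[2]=4 > arr[4]=1
(3, 4): arr[3]=10 > arr[4]=1
(3, 5): arr[3]=10 > arr[5]=9

Total inversions: 3

The array has 3 inversion(s): (2,4), (3,4), (3,5). Each pair (i,j) satisfies i < j and arr[i] > arr[j].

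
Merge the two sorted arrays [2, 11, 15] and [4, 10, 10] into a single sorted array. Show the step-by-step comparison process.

Merging process:

Compare 2 vs 4: take 2 from left. Merged: [2]
Compare 11 vs 4: take 4 from right. Merged: [2, 4]
Compare 11 vs 10: take 10 from right. Merged: [2, 4, 10]
Compare 11 vs 10: take 10 from right. Merged: [2, 4, 10, 10]
Append remaining from left: [11, 15]. Merged: [2, 4, 10, 10, 11, 15]

Final merged array: [2, 4, 10, 10, 11, 15]
Total comparisons: 4

The merged array is [2, 4, 10, 10, 11, 15], requiring 4 comparisons. The merge step runs in O(n) time where n is the total number of elements.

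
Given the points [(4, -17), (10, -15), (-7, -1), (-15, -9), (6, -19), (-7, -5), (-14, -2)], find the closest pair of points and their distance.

Computing all pairwise distances among 7 points:

d((4, -17), (10, -15)) = 6.3246
d((4, -17), (-7, -1)) = 19.4165
d((4, -17), (-15, -9)) = 20.6155
d((4, -17), (6, -19)) = 2.8284 <-- minimum
d((4, -17), (-7, -5)) = 16.2788
d((4, -17), (-14, -2)) = 23.4307
d((10, -15), (-7, -1)) = 22.0227
d((10, -15), (-15, -9)) = 25.7099
d((10, -15), (6, -19)) = 5.6569
d((10, -15), (-7, -5)) = 19.7231
d((10, -15), (-14, -2)) = 27.2947
d((-7, -1), (-15, -9)) = 11.3137
d((-7, -1), (6, -19)) = 22.2036
d((-7, -1), (-7, -5)) = 4.0
d((-7, -1), (-14, -2)) = 7.0711
d((-15, -9), (6, -19)) = 23.2594
d((-15, -9), (-7, -5)) = 8.9443
d((-15, -9), (-14, -2)) = 7.0711
d((6, -19), (-7, -5)) = 19.105
d((6, -19), (-14, -2)) = 26.2488
d((-7, -5), (-14, -2)) = 7.6158

Closest pair: (4, -17) and (6, -19) with distance 2.8284

The closest pair is (4, -17) and (6, -19) with Euclidean distance 2.8284. For 7 points, brute-force pairwise comparison is shown above. For large n, the divide-and-conquer algorithm (sort by x, recurse on halves, check the dividing strip) achieves O(n log n).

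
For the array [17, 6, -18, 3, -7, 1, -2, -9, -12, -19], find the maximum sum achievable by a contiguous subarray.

Using Kadane's algorithm on [17, 6, -18, 3, -7, 1, -2, -9, -12, -19]:

Scanning through the array:
Position 1 (value 6): max_ending_here = 23, max_so_far = 23
Position 2 (value -18): max_ending_here = 5, max_so_far = 23
Position 3 (value 3): max_ending_here = 8, max_so_far = 23
Position 4 (value -7): max_ending_here = 1, max_so_far = 23
Position 5 (value 1): max_ending_here = 2, max_so_far = 23
Position 6 (value -2): max_ending_here = 0, max_so_far = 23
Position 7 (value -9): max_ending_here = -9, max_so_far = 23
Position 8 (value -12): max_ending_here = -12, max_so_far = 23
Position 9 (value -19): max_ending_here = -19, max_so_far = 23

Maximum subarray: [17, 6]
Maximum sum: 23

The maximum subarray is [17, 6] with sum 23. This subarray runs from index 0 to index 1.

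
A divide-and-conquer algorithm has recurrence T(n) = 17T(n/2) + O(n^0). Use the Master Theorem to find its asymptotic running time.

Master Theorem for T(n) = 17T(n/2) + O(n^0):

a = 17, b = 2, c = 0
log_b(a) = log_2(17) = 4.0875

Case 1: c = 0 < log_2(17) = 4.0875
T(n) = O(n^(log_2 17))

For T(n) = 17T(n/2) + O(n^0): log_2(17) = 4.0875. This is Case 1 of the Master Theorem (c < log_b(a), work dominated by leaves), giving O(n^(log_2 17)).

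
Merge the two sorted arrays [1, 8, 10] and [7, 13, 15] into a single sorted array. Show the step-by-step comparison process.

Merging process:

Compare 1 vs 7: take 1 from left. Merged: [1]
Compare 8 vs 7: take 7 from right. Merged: [1, 7]
Compare 8 vs 13: take 8 from left. Merged: [1, 7, 8]
Compare 10 vs 13: take 10 from left. Merged: [1, 7, 8, 10]
Append remaining from right: [13, 15]. Merged: [1, 7, 8, 10, 13, 15]

Final merged array: [1, 7, 8, 10, 13, 15]
Total comparisons: 4

The merged array is [1, 7, 8, 10, 13, 15], requiring 4 comparisons. The merge step runs in O(n) time where n is the total number of elements.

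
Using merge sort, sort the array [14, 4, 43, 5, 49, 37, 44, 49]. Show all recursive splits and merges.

Merge sort trace:

Split: [14, 4, 43, 5, 49, 37, 44, 49] -> [14, 4, 43, 5] and [49, 37, 44, 49]
  Split: [14, 4, 43, 5] -> [14, 4] and [43, 5]
    Split: [14, 4] -> [14] and [4]
    Merge: [14] + [4] -> [4, 14]
    Split: [43, 5] -> [43] and [5]
    Merge: [43] + [5] -> [5, 43]
  Merge: [4, 14] + [5, 43] -> [4, 5, 14, 43]
  Split: [49, 37, 44, 49] -> [49, 37] and [44, 49]
    Split: [49, 37] -> [49] and [37]
    Merge: [49] + [37] -> [37, 49]
    Split: [44, 49] -> [44] and [49]
    Merge: [44] + [49] -> [44, 49]
  Merge: [37, 49] + [44, 49] -> [37, 44, 49, 49]
Merge: [4, 5, 14, 43] + [37, 44, 49, 49] -> [4, 5, 14, 37, 43, 44, 49, 49]

Final sorted array: [4, 5, 14, 37, 43, 44, 49, 49]

The merge sort proceeds by recursively splitting the array and merging sorted halves.
After all merges, the sorted array is [4, 5, 14, 37, 43, 44, 49, 49].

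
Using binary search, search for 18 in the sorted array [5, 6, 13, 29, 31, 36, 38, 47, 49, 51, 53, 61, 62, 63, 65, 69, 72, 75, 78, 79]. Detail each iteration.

Binary search for 18 in [5, 6, 13, 29, 31, 36, 38, 47, 49, 51, 53, 61, 62, 63, 65, 69, 72, 75, 78, 79]:

lo=0, hi=19, mid=9, arr[mid]=51 -> 51 > 18, search left half
lo=0, hi=8, mid=4, arr[mid]=31 -> 31 > 18, search left half
lo=0, hi=3, mid=1, arr[mid]=6 -> 6 < 18, search right half
lo=2, hi=3, mid=2, arr[mid]=13 -> 13 < 18, search right half
lo=3, hi=3, mid=3, arr[mid]=29 -> 29 > 18, search left half
lo=3 > hi=2, target 18 not found

Binary search determines that 18 is not in the array after 5 comparisons. The search space was exhausted without finding the target.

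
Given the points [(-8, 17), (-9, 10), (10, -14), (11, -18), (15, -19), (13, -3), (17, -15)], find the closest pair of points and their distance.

Computing all pairwise distances among 7 points:

d((-8, 17), (-9, 10)) = 7.0711
d((-8, 17), (10, -14)) = 35.8469
d((-8, 17), (11, -18)) = 39.8246
d((-8, 17), (15, -19)) = 42.72
d((-8, 17), (13, -3)) = 29.0
d((-8, 17), (17, -15)) = 40.6079
d((-9, 10), (10, -14)) = 30.6105
d((-9, 10), (11, -18)) = 34.4093
d((-9, 10), (15, -19)) = 37.6431
d((-9, 10), (13, -3)) = 25.5539
d((-9, 10), (17, -15)) = 36.0694
d((10, -14), (11, -18)) = 4.1231 <-- minimum
d((10, -14), (15, -19)) = 7.0711
d((10, -14), (13, -3)) = 11.4018
d((10, -14), (17, -15)) = 7.0711
d((11, -18), (15, -19)) = 4.1231 <-- minimum
d((11, -18), (13, -3)) = 15.1327
d((11, -18), (17, -15)) = 6.7082
d((15, -19), (13, -3)) = 16.1245
d((15, -19), (17, -15)) = 4.4721
d((13, -3), (17, -15)) = 12.6491

Minimum distance: 4.1231 (tie among 2 pairs: (10, -14) and (11, -18); (11, -18) and (15, -19))

The minimum Euclidean distance is 4.1231. There is a tie: 2 pairs achieve this minimum — (10, -14) and (11, -18); (11, -18) and (15, -19). Any of these is a valid closest pair. For 7 points, brute-force pairwise comparison is shown above. For large n, the divide-and-conquer algorithm (sort by x, recurse on halves, check the dividing strip) achieves O(n log n).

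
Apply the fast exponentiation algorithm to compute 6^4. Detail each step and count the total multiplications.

Computing 6^4 by squaring (build up from 6^1; each line after the first costs one multiplication):

6^1 = 6
6^2 = (6^1)^2 = 6^2 = 36
6^4 = (6^2)^2 = 36^2 = 1296

Result: 1296
Multiplications needed: 2 (2 lines after 6^1)

6^4 = 1296. Using exponentiation by squaring, this requires 2 multiplications. The key idea: if the exponent is even, square the half-power; if odd, multiply by the base once.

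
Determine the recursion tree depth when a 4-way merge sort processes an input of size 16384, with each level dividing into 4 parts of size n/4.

For divide and conquer with division factor 4:

Problem sizes at each level:
Level 0: 16384
Level 1: 4096
Level 2: 1024
Level 3: 256
Level 4: 64
Level 5: 16
Level 6: 4
Level 7: 1

The root is level 0 and the size-1 base case is level 7 (the tree spans levels 0 through 7, i.e. 8 levels counting the root), so the depth is the number of divisions: log_4(16384) = 7

The recursion tree depth is log_4(16384) = 7. At each level, the problem size is divided by 4, so it takes 7 divisions to reduce to a base case of size 1. The algorithm makes 4 recursive calls at each level.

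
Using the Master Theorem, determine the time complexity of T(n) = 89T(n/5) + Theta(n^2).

Master Theorem for T(n) = 89T(n/5) + O(n^2):

a = 89, b = 5, c = 2
log_b(a) = log_5(89) = 2.7889

Case 1: c = 2 < log_5(89) = 2.7889
T(n) = O(n^(log_5 89))

For T(n) = 89T(n/5) + O(n^2): log_5(89) = 2.7889. This is Case 1 of the Master Theorem (c < log_b(a), work dominated by leaves), giving O(n^(log_5 89)).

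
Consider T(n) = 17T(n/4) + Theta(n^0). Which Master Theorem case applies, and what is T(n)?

Master Theorem for T(n) = 17T(n/4) + O(n^0):

a = 17, b = 4, c = 0
log_b(a) = log_4(17) = 2.0437

Case 1: c = 0 < log_4(17) = 2.0437
T(n) = O(n^(log_4 17))

For T(n) = 17T(n/4) + O(n^0): log_4(17) = 2.0437. This is Case 1 of the Master Theorem (c < log_b(a), work dominated by leaves), giving O(n^(log_4 17)).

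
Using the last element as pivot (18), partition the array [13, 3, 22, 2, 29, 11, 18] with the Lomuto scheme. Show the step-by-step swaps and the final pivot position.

Lomuto partition with pivot = 18:

Initial array: [13, 3, 22, 2, 29, 11, 18]

arr[0]=13 <= 18: swap with position 0, array becomes [13, 3, 22, 2, 29, 11, 18]
arr[1]=3 <= 18: swap with position 1, array becomes [13, 3, 22, 2, 29, 11, 18]
arr[2]=22 > 18: no swap
arr[3]=2 <= 18: swap with position 2, array becomes [13, 3, 2, 22, 29, 11, 18]
arr[4]=29 > 18: no swap
arr[5]=11 <= 18: swap with position 3, array becomes [13, 3, 2, 11, 29, 22, 18]

Place pivot at position 4: [13, 3, 2, 11, 18, 22, 29]
Pivot position: 4

After partitioning with pivot 18, the array becomes [13, 3, 2, 11, 18, 22, 29]. The pivot is placed at index 4. All elements to the left of the pivot are <= 18, and all elements to the right are > 18.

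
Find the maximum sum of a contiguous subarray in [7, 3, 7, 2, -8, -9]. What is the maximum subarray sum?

Using Kadane's algorithm on [7, 3, 7, 2, -8, -9]:

Scanning through the array:
Position 1 (value 3): max_ending_here = 10, max_so_far = 10
Position 2 (value 7): max_ending_here = 17, max_so_far = 17
Position 3 (value 2): max_ending_here = 19, max_so_far = 19
Position 4 (value -8): max_ending_here = 11, max_so_far = 19
Position 5 (value -9): max_ending_here = 2, max_so_far = 19

Maximum subarray: [7, 3, 7, 2]
Maximum sum: 19

The maximum subarray is [7, 3, 7, 2] with sum 19. This subarray runs from index 0 to index 3.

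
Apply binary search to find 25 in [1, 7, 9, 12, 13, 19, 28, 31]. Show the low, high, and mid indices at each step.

Binary search for 25 in [1, 7, 9, 12, 13, 19, 28, 31]:

lo=0, hi=7, mid=3, arr[mid]=12 -> 12 < 25, search right half
lo=4, hi=7, mid=5, arr[mid]=19 -> 19 < 25, search right half
lo=6, hi=7, mid=6, arr[mid]=28 -> 28 > 25, search left half
lo=6 > hi=5, target 25 not found

Binary search determines that 25 is not in the array after 3 comparisons. The search space was exhausted without finding the target.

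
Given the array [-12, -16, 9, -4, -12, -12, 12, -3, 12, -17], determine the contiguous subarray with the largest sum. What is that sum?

Using Kadane's algorithm on [-12, -16, 9, -4, -12, -12, 12, -3, 12, -17]:

Scanning through the array:
Position 1 (value -16): max_ending_here = -16, max_so_far = -12
Position 2 (value 9): max_ending_here = 9, max_so_far = 9
Position 3 (value -4): max_ending_here = 5, max_so_far = 9
Position 4 (value -12): max_ending_here = -7, max_so_far = 9
Position 5 (value -12): max_ending_here = -12, max_so_far = 9
Position 6 (value 12): max_ending_here = 12, max_so_far = 12
Position 7 (value -3): max_ending_here = 9, max_so_far = 12
Position 8 (value 12): max_ending_here = 21, max_so_far = 21
Position 9 (value -17): max_ending_here = 4, max_so_far = 21

Maximum subarray: [12, -3, 12]
Maximum sum: 21

The maximum subarray is [12, -3, 12] with sum 21. This subarray runs from index 6 to index 8.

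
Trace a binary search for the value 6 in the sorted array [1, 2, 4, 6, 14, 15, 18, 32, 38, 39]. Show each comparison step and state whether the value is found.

Binary search for 6 in [1, 2, 4, 6, 14, 15, 18, 32, 38, 39]:

lo=0, hi=9, mid=4, arr[mid]=14 -> 14 > 6, search left half
lo=0, hi=3, mid=1, arr[mid]=2 -> 2 < 6, search right half
lo=2, hi=3, mid=2, arr[mid]=4 -> 4 < 6, search right half
lo=3, hi=3, mid=3, arr[mid]=6 -> Found target at index 3!

Binary search finds 6 at index 3 after 4 comparisons. The search repeatedly halves the search space by comparing with the middle element.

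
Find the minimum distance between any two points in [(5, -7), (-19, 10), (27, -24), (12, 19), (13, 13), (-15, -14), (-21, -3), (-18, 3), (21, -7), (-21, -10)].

Computing all pairwise distances among 10 points:

d((5, -7), (-19, 10)) = 29.4109
d((5, -7), (27, -24)) = 27.8029
d((5, -7), (12, 19)) = 26.9258
d((5, -7), (13, 13)) = 21.5407
d((5, -7), (-15, -14)) = 21.1896
d((5, -7), (-21, -3)) = 26.3059
d((5, -7), (-18, 3)) = 25.0799
d((5, -7), (21, -7)) = 16.0
d((5, -7), (-21, -10)) = 26.1725
d((-19, 10), (27, -24)) = 57.2014
d((-19, 10), (12, 19)) = 32.28
d((-19, 10), (13, 13)) = 32.1403
d((-19, 10), (-15, -14)) = 24.3311
d((-19, 10), (-21, -3)) = 13.1529
d((-19, 10), (-18, 3)) = 7.0711
d((-19, 10), (21, -7)) = 43.4626
d((-19, 10), (-21, -10)) = 20.0998
d((27, -24), (12, 19)) = 45.5412
d((27, -24), (13, 13)) = 39.5601
d((27, -24), (-15, -14)) = 43.1741
d((27, -24), (-21, -3)) = 52.3927
d((27, -24), (-18, 3)) = 52.4786
d((27, -24), (21, -7)) = 18.0278
d((27, -24), (-21, -10)) = 50.0
d((12, 19), (13, 13)) = 6.0828 <-- minimum
d((12, 19), (-15, -14)) = 42.638
d((12, 19), (-21, -3)) = 39.6611
d((12, 19), (-18, 3)) = 34.0
d((12, 19), (21, -7)) = 27.5136
d((12, 19), (-21, -10)) = 43.9318
d((13, 13), (-15, -14)) = 38.8973
d((13, 13), (-21, -3)) = 37.5766
d((13, 13), (-18, 3)) = 32.573
d((13, 13), (21, -7)) = 21.5407
d((13, 13), (-21, -10)) = 41.0488
d((-15, -14), (-21, -3)) = 12.53
d((-15, -14), (-18, 3)) = 17.2627
d((-15, -14), (21, -7)) = 36.6742
d((-15, -14), (-21, -10)) = 7.2111
d((-21, -3), (-18, 3)) = 6.7082
d((-21, -3), (21, -7)) = 42.19
d((-21, -3), (-21, -10)) = 7.0
d((-18, 3), (21, -7)) = 40.2616
d((-18, 3), (-21, -10)) = 13.3417
d((21, -7), (-21, -10)) = 42.107

Closest pair: (12, 19) and (13, 13) with distance 6.0828

The closest pair is (12, 19) and (13, 13) with Euclidean distance 6.0828. For 10 points, brute-force pairwise comparison is shown above. For large n, the divide-and-conquer algorithm (sort by x, recurse on halves, check the dividing strip) achieves O(n log n).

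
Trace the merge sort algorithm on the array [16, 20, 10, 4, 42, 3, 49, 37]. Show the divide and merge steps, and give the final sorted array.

Merge sort trace:

Split: [16, 20, 10, 4, 42, 3, 49, 37] -> [16, 20, 10, 4] and [42, 3, 49, 37]
  Split: [16, 20, 10, 4] -> [16, 20] and [10, 4]
    Split: [16, 20] -> [16] and [20]
    Merge: [16] + [20] -> [16, 20]
    Split: [10, 4] -> [10] and [4]
    Merge: [10] + [4] -> [4, 10]
  Merge: [16, 20] + [4, 10] -> [4, 10, 16, 20]
  Split: [42, 3, 49, 37] -> [42, 3] and [49, 37]
    Split: [42, 3] -> [42] and [3]
    Merge: [42] + [3] -> [3, 42]
    Split: [49, 37] -> [49] and [37]
    Merge: [49] + [37] -> [37, 49]
  Merge: [3, 42] + [37, 49] -> [3, 37, 42, 49]
Merge: [4, 10, 16, 20] + [3, 37, 42, 49] -> [3, 4, 10, 16, 20, 37, 42, 49]

Final sorted array: [3, 4, 10, 16, 20, 37, 42, 49]

The merge sort proceeds by recursively splitting the array and merging sorted halves.
After all merges, the sorted array is [3, 4, 10, 16, 20, 37, 42, 49].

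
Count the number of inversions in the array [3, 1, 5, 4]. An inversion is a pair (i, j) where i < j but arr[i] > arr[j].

Finding inversions in [3, 1, 5, 4]:

(0, 1): arr[0]=3 > arr[1]=1
(2, 3): arr[2]=5 > arr[3]=4

Total inversions: 2

The array has 2 inversion(s): (0,1), (2,3). Each pair (i,j) satisfies i < j and arr[i] > arr[j].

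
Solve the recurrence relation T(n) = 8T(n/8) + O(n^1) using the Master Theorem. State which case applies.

Master Theorem for T(n) = 8T(n/8) + O(n^1):

a = 8, b = 8, c = 1
log_b(a) = log_8(8) = 1.0000

Case 2: c = 1 = log_8(8) = 1.0000
T(n) = O(n^1 log n) = O(n log n)

For T(n) = 8T(n/8) + O(n^1): log_8(8) = 1.0000. This is Case 2 of the Master Theorem (c = log_b(a), equal work at all levels), giving O(n log n).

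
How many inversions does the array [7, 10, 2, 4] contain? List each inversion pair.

Finding inversions in [7, 10, 2, 4]:

(0, 2): arr[0]=7 > arr[2]=2
(0, 3): arr[0]=7 > arr[3]=4
(1, 2): arr[1]=10 > arr[2]=2
(1, 3): arr[1]=10 > arr[3]=4

Total inversions: 4

The array has 4 inversion(s): (0,2), (0,3), (1,2), (1,3). Each pair (i,j) satisfies i < j and arr[i] > arr[j].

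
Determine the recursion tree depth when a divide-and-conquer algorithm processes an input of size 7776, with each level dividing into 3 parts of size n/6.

For divide and conquer with division factor 6:

Problem sizes at each level:
Level 0: 7776
Level 1: 1296
Level 2: 216
Level 3: 36
Level 4: 6
Level 5: 1

The root is level 0 and the size-1 base case is level 5 (the tree spans levels 0 through 5, i.e. 6 levels counting the root), so the depth is the number of divisions: log_6(7776) = 5

The recursion tree depth is log_6(7776) = 5. At each level, the problem size is divided by 6, so it takes 5 divisions to reduce to a base case of size 1. The algorithm makes 3 recursive calls at each level.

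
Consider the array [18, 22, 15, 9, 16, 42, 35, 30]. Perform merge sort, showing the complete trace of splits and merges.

Merge sort trace:

Split: [18, 22, 15, 9, 16, 42, 35, 30] -> [18, 22, 15, 9] and [16, 42, 35, 30]
  Split: [18, 22, 15, 9] -> [18, 22] and [15, 9]
    Split: [18, 22] -> [18] and [22]
    Merge: [18] + [22] -> [18, 22]
    Split: [15, 9] -> [15] and [9]
    Merge: [15] + [9] -> [9, 15]
  Merge: [18, 22] + [9, 15] -> [9, 15, 18, 22]
  Split: [16, 42, 35, 30] -> [16, 42] and [35, 30]
    Split: [16, 42] -> [16] and [42]
    Merge: [16] + [42] -> [16, 42]
    Split: [35, 30] -> [35] and [30]
    Merge: [35] + [30] -> [30, 35]
  Merge: [16, 42] + [30, 35] -> [16, 30, 35, 42]
Merge: [9, 15, 18, 22] + [16, 30, 35, 42] -> [9, 15, 16, 18, 22, 30, 35, 42]

Final sorted array: [9, 15, 16, 18, 22, 30, 35, 42]

The merge sort proceeds by recursively splitting the array and merging sorted halves.
After all merges, the sorted array is [9, 15, 16, 18, 22, 30, 35, 42].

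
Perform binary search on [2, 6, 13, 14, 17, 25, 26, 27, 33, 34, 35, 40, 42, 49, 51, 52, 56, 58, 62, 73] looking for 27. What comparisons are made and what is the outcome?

Binary search for 27 in [2, 6, 13, 14, 17, 25, 26, 27, 33, 34, 35, 40, 42, 49, 51, 52, 56, 58, 62, 73]:

lo=0, hi=19, mid=9, arr[mid]=34 -> 34 > 27, search left half
lo=0, hi=8, mid=4, arr[mid]=17 -> 17 < 27, search right half
lo=5, hi=8, mid=6, arr[mid]=26 -> 26 < 27, search right half
lo=7, hi=8, mid=7, arr[mid]=27 -> Found target at index 7!

Binary search finds 27 at index 7 after 4 comparisons. The search repeatedly halves the search space by comparing with the middle element.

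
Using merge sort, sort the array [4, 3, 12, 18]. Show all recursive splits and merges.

Merge sort trace:

Split: [4, 3, 12, 18] -> [4, 3] and [12, 18]
  Split: [4, 3] -> [4] and [3]
  Merge: [4] + [3] -> [3, 4]
  Split: [12, 18] -> [12] and [18]
  Merge: [12] + [18] -> [12, 18]
Merge: [3, 4] + [12, 18] -> [3, 4, 12, 18]

Final sorted array: [3, 4, 12, 18]

The merge sort proceeds by recursively splitting the array and merging sorted halves.
After all merges, the sorted array is [3, 4, 12, 18].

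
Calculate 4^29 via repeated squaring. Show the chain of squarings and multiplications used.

Computing 4^29 by squaring (build up from 4^1; each line after the first costs one multiplication):

4^1 = 4
4^2 = (4^1)^2 = 4^2 = 16
4^3 = 4 * 4^2 = 4 * 16 = 64
4^6 = (4^3)^2 = 64^2 = 4096
4^7 = 4 * 4^6 = 4 * 4096 = 16384
4^14 = (4^7)^2 = 16384^2 = 268435456
4^28 = (4^14)^2 = 268435456^2 = 72057594037927936
4^29 = 4 * 4^28 = 4 * 72057594037927936 = 288230376151711744

Result: 288230376151711744
Multiplications needed: 7 (7 lines after 4^1)

4^29 = 288230376151711744. Using exponentiation by squaring, this requires 7 multiplications. The key idea: if the exponent is even, square the half-power; if odd, multiply by the base once.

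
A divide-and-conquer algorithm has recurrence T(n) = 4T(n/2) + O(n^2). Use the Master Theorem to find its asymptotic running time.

Master Theorem for T(n) = 4T(n/2) + O(n^2):

a = 4, b = 2, c = 2
log_b(a) = log_2(4) = 2.0000

Case 2: c = 2 = log_2(4) = 2.0000
T(n) = O(n^2 log n) = O(n^2 log n)

For T(n) = 4T(n/2) + O(n^2): log_2(4) = 2.0000. This is Case 2 of the Master Theorem (c = log_b(a), equal work at all levels), giving O(n^2 log n).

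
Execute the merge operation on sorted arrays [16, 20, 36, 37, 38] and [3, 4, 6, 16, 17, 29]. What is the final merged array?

Merging process:

Compare 16 vs 3: take 3 from right. Merged: [3]
Compare 16 vs 4: take 4 from right. Merged: [3, 4]
Compare 16 vs 6: take 6 from right. Merged: [3, 4, 6]
Compare 16 vs 16: take 16 from left. Merged: [3, 4, 6, 16]
Compare 20 vs 16: take 16 from right. Merged: [3, 4, 6, 16, 16]
Compare 20 vs 17: take 17 from right. Merged: [3, 4, 6, 16, 16, 17]
Compare 20 vs 29: take 20 from left. Merged: [3, 4, 6, 16, 16, 17, 20]
Compare 36 vs 29: take 29 from right. Merged: [3, 4, 6, 16, 16, 17, 20, 29]
Append remaining from left: [36, 37, 38]. Merged: [3, 4, 6, 16, 16, 17, 20, 29, 36, 37, 38]

Final merged array: [3, 4, 6, 16, 16, 17, 20, 29, 36, 37, 38]
Total comparisons: 8

The merged array is [3, 4, 6, 16, 16, 17, 20, 29, 36, 37, 38], requiring 8 comparisons. The merge step runs in O(n) time where n is the total number of elements.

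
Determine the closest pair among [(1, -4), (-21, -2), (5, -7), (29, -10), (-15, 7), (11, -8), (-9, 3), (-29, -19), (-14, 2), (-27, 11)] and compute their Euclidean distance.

Computing all pairwise distances among 10 points:

d((1, -4), (-21, -2)) = 22.0907
d((1, -4), (5, -7)) = 5.0 <-- minimum
d((1, -4), (29, -10)) = 28.6356
d((1, -4), (-15, 7)) = 19.4165
d((1, -4), (11, -8)) = 10.7703
d((1, -4), (-9, 3)) = 12.2066
d((1, -4), (-29, -19)) = 33.541
d((1, -4), (-14, 2)) = 16.1555
d((1, -4), (-27, 11)) = 31.7648
d((-21, -2), (5, -7)) = 26.4764
d((-21, -2), (29, -10)) = 50.636
d((-21, -2), (-15, 7)) = 10.8167
d((-21, -2), (11, -8)) = 32.5576
d((-21, -2), (-9, 3)) = 13.0
d((-21, -2), (-29, -19)) = 18.7883
d((-21, -2), (-14, 2)) = 8.0623
d((-21, -2), (-27, 11)) = 14.3178
d((5, -7), (29, -10)) = 24.1868
d((5, -7), (-15, 7)) = 24.4131
d((5, -7), (11, -8)) = 6.0828
d((5, -7), (-9, 3)) = 17.2047
d((5, -7), (-29, -19)) = 36.0555
d((5, -7), (-14, 2)) = 21.0238
d((5, -7), (-27, 11)) = 36.7151
d((29, -10), (-15, 7)) = 47.1699
d((29, -10), (11, -8)) = 18.1108
d((29, -10), (-9, 3)) = 40.1622
d((29, -10), (-29, -19)) = 58.6941
d((29, -10), (-14, 2)) = 44.643
d((29, -10), (-27, 11)) = 59.808
d((-15, 7), (11, -8)) = 30.0167
d((-15, 7), (-9, 3)) = 7.2111
d((-15, 7), (-29, -19)) = 29.5296
d((-15, 7), (-14, 2)) = 5.099
d((-15, 7), (-27, 11)) = 12.6491
d((11, -8), (-9, 3)) = 22.8254
d((11, -8), (-29, -19)) = 41.4849
d((11, -8), (-14, 2)) = 26.9258
d((11, -8), (-27, 11)) = 42.4853
d((-9, 3), (-29, -19)) = 29.7321
d((-9, 3), (-14, 2)) = 5.099
d((-9, 3), (-27, 11)) = 19.6977
d((-29, -19), (-14, 2)) = 25.807
d((-29, -19), (-27, 11)) = 30.0666
d((-14, 2), (-27, 11)) = 15.8114

Closest pair: (1, -4) and (5, -7) with distance 5.0

The closest pair is (1, -4) and (5, -7) with Euclidean distance 5.0. For 10 points, brute-force pairwise comparison is shown above. For large n, the divide-and-conquer algorithm (sort by x, recurse on halves, check the dividing strip) achieves O(n log n).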